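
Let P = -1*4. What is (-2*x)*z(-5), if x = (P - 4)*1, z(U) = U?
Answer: -80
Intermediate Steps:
P = -4
x = -8 (x = (-4 - 4)*1 = -8*1 = -8)
(-2*x)*z(-5) = -2*(-8)*(-5) = 16*(-5) = -80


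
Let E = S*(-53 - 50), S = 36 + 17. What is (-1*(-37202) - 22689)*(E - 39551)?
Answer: -653230130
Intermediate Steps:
S = 53
E = -5459 (E = 53*(-53 - 50) = 53*(-103) = -5459)
(-1*(-37202) - 22689)*(E - 39551) = (-1*(-37202) - 22689)*(-5459 - 39551) = (37202 - 22689)*(-45010) = 14513*(-45010) = -653230130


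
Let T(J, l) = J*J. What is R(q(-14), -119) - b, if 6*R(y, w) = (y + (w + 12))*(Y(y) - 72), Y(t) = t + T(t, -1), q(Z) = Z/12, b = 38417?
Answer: -48110767/1296 ≈ -37123.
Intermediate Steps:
T(J, l) = J²
q(Z) = Z/12 (q(Z) = Z*(1/12) = Z/12)
Y(t) = t + t²
R(y, w) = (-72 + y*(1 + y))*(12 + w + y)/6 (R(y, w) = ((y + (w + 12))*(y*(1 + y) - 72))/6 = ((y + (12 + w))*(-72 + y*(1 + y)))/6 = ((12 + w + y)*(-72 + y*(1 + y)))/6 = ((-72 + y*(1 + y))*(12 + w + y))/6 = (-72 + y*(1 + y))*(12 + w + y)/6)
R(q(-14), -119) - b = (-144 - 12*(-119) - 5*(-14)/6 + ((1/12)*(-14))³/6 + 13*((1/12)*(-14))²/6 + (⅙)*(-119)*((1/12)*(-14)) + (⅙)*(-119)*((1/12)*(-14))²) - 1*38417 = (-144 + 1428 - 10*(-7/6) + (-7/6)³/6 + 13*(-7/6)²/6 + (⅙)*(-119)*(-7/6) + (⅙)*(-119)*(-7/6)²) - 38417 = (-144 + 1428 + 35/3 + (⅙)*(-343/216) + (13/6)*(49/36) + 833/36 + (⅙)*(-119)*(49/36)) - 38417 = (-144 + 1428 + 35/3 - 343/1296 + 637/216 + 833/36 - 5831/216) - 38417 = 1677665/1296 - 38417 = -48110767/1296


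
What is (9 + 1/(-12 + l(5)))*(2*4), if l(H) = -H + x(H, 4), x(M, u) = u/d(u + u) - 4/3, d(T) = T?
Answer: 7656/107 ≈ 71.551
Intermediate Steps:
x(M, u) = -⅚ (x(M, u) = u/(u + u) - 4/3 = u/((2*u)) - 4*⅓ = u*(1/(2*u)) - 4/3 = ½ - 4/3 = -⅚)
l(H) = -⅚ - H (l(H) = -H - ⅚ = -⅚ - H)
(9 + 1/(-12 + l(5)))*(2*4) = (9 + 1/(-12 + (-⅚ - 1*5)))*(2*4) = (9 + 1/(-12 + (-⅚ - 5)))*8 = (9 + 1/(-12 - 35/6))*8 = (9 + 1/(-107/6))*8 = (9 - 6/107)*8 = (957/107)*8 = 7656/107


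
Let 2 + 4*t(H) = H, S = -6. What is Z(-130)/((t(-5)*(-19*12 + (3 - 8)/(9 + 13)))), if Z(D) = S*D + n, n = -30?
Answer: 66000/35147 ≈ 1.8778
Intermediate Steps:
t(H) = -½ + H/4
Z(D) = -30 - 6*D (Z(D) = -6*D - 30 = -30 - 6*D)
Z(-130)/((t(-5)*(-19*12 + (3 - 8)/(9 + 13)))) = (-30 - 6*(-130))/(((-½ + (¼)*(-5))*(-19*12 + (3 - 8)/(9 + 13)))) = (-30 + 780)/(((-½ - 5/4)*(-228 - 5/22))) = 750/((-7*(-228 - 5*1/22)/4)) = 750/((-7*(-228 - 5/22)/4)) = 750/((-7/4*(-5021/22))) = 750/(35147/88) = 750*(88/35147) = 66000/35147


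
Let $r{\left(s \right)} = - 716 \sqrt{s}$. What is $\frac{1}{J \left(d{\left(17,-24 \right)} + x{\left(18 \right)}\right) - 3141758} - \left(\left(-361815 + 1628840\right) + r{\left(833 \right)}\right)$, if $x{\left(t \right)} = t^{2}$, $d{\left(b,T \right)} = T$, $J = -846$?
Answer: $- \frac{4302256874951}{3395558} + 5012 \sqrt{17} \approx -1.2464 \cdot 10^{6}$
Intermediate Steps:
$\frac{1}{J \left(d{\left(17,-24 \right)} + x{\left(18 \right)}\right) - 3141758} - \left(\left(-361815 + 1628840\right) + r{\left(833 \right)}\right) = \frac{1}{- 846 \left(-24 + 18^{2}\right) - 3141758} - \left(\left(-361815 + 1628840\right) - 716 \sqrt{833}\right) = \frac{1}{- 846 \left(-24 + 324\right) - 3141758} - \left(1267025 - 716 \cdot 7 \sqrt{17}\right) = \frac{1}{\left(-846\right) 300 - 3141758} - \left(1267025 - 5012 \sqrt{17}\right) = \frac{1}{-253800 - 3141758} - \left(1267025 - 5012 \sqrt{17}\right) = \frac{1}{-3395558} - \left(1267025 - 5012 \sqrt{17}\right) = - \frac{1}{3395558} - \left(1267025 - 5012 \sqrt{17}\right) = - \frac{4302256874951}{3395558} + 5012 \sqrt{17}$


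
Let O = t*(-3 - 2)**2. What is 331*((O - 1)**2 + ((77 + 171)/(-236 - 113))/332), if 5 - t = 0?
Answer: 147426251430/28967 ≈ 5.0895e+6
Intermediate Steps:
t = 5 (t = 5 - 1*0 = 5 + 0 = 5)
O = 125 (O = 5*(-3 - 2)**2 = 5*(-5)**2 = 5*25 = 125)
331*((O - 1)**2 + ((77 + 171)/(-236 - 113))/332) = 331*((125 - 1)**2 + ((77 + 171)/(-236 - 113))/332) = 331*(124**2 + (248/(-349))*(1/332)) = 331*(15376 + (248*(-1/349))*(1/332)) = 331*(15376 - 248/349*1/332) = 331*(15376 - 62/28967) = 331*(445396530/28967) = 147426251430/28967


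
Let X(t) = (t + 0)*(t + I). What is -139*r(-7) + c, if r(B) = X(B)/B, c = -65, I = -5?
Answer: 1603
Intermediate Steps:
X(t) = t*(-5 + t) (X(t) = (t + 0)*(t - 5) = t*(-5 + t))
r(B) = -5 + B (r(B) = (B*(-5 + B))/B = -5 + B)
-139*r(-7) + c = -139*(-5 - 7) - 65 = -139*(-12) - 65 = 1668 - 65 = 1603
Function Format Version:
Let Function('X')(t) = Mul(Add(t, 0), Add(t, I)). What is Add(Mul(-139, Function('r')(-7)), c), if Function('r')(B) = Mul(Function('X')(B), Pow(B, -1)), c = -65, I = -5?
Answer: 1603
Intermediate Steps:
Function('X')(t) = Mul(t, Add(-5, t)) (Function('X')(t) = Mul(Add(t, 0), Add(t, -5)) = Mul(t, Add(-5, t)))
Function('r')(B) = Add(-5, B) (Function('r')(B) = Mul(Mul(B, Add(-5, B)), Pow(B, -1)) = Add(-5, B))
Add(Mul(-139, Function('r')(-7)), c) = Add(Mul(-139, Add(-5, -7)), -65) = Add(Mul(-139, -12), -65) = Add(1668, -65) = 1603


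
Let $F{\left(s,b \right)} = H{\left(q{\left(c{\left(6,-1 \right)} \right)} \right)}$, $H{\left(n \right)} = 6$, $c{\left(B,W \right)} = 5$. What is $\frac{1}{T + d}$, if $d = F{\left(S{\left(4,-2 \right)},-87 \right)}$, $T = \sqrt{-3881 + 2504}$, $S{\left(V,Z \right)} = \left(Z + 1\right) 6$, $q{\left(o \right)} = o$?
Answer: $\frac{2}{471} - \frac{i \sqrt{17}}{157} \approx 0.0042463 - 0.026262 i$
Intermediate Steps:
$S{\left(V,Z \right)} = 6 + 6 Z$ ($S{\left(V,Z \right)} = \left(1 + Z\right) 6 = 6 + 6 Z$)
$F{\left(s,b \right)} = 6$
$T = 9 i \sqrt{17}$ ($T = \sqrt{-1377} = 9 i \sqrt{17} \approx 37.108 i$)
$d = 6$
$\frac{1}{T + d} = \frac{1}{9 i \sqrt{17} + 6} = \frac{1}{6 + 9 i \sqrt{17}}$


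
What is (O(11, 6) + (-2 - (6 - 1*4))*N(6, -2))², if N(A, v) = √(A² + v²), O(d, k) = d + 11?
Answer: 1124 - 352*√10 ≈ 10.878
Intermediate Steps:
O(d, k) = 11 + d
(O(11, 6) + (-2 - (6 - 1*4))*N(6, -2))² = ((11 + 11) + (-2 - (6 - 1*4))*√(6² + (-2)²))² = (22 + (-2 - (6 - 4))*√(36 + 4))² = (22 + (-2 - 1*2)*√40)² = (22 + (-2 - 2)*(2*√10))² = (22 - 8*√10)²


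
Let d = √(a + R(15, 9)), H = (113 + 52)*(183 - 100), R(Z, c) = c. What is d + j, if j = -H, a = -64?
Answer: -13695 + I*√55 ≈ -13695.0 + 7.4162*I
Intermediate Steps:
H = 13695 (H = 165*83 = 13695)
d = I*√55 (d = √(-64 + 9) = √(-55) = I*√55 ≈ 7.4162*I)
j = -13695 (j = -1*13695 = -13695)
d + j = I*√55 - 13695 = -13695 + I*√55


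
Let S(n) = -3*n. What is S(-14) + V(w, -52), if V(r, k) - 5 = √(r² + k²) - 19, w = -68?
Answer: 28 + 4*√458 ≈ 113.60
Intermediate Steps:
V(r, k) = -14 + √(k² + r²) (V(r, k) = 5 + (√(r² + k²) - 19) = 5 + (√(k² + r²) - 19) = 5 + (-19 + √(k² + r²)) = -14 + √(k² + r²))
S(-14) + V(w, -52) = -3*(-14) + (-14 + √((-52)² + (-68)²)) = 42 + (-14 + √(2704 + 4624)) = 42 + (-14 + √7328) = 42 + (-14 + 4*√458) = 28 + 4*√458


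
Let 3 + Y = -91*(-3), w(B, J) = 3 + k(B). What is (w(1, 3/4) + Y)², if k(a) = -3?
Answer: 72900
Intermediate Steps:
w(B, J) = 0 (w(B, J) = 3 - 3 = 0)
Y = 270 (Y = -3 - 91*(-3) = -3 + 273 = 270)
(w(1, 3/4) + Y)² = (0 + 270)² = 270² = 72900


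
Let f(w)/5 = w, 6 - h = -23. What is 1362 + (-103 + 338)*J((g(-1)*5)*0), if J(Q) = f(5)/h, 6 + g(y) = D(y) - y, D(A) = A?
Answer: 45373/29 ≈ 1564.6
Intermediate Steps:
h = 29 (h = 6 - 1*(-23) = 6 + 23 = 29)
f(w) = 5*w
g(y) = -6 (g(y) = -6 + (y - y) = -6 + 0 = -6)
J(Q) = 25/29 (J(Q) = (5*5)/29 = 25*(1/29) = 25/29)
1362 + (-103 + 338)*J((g(-1)*5)*0) = 1362 + (-103 + 338)*(25/29) = 1362 + 235*(25/29) = 1362 + 5875/29 = 45373/29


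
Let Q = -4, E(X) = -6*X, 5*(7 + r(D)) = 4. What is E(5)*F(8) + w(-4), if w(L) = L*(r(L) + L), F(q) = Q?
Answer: 804/5 ≈ 160.80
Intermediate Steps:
r(D) = -31/5 (r(D) = -7 + (⅕)*4 = -7 + ⅘ = -31/5)
F(q) = -4
w(L) = L*(-31/5 + L)
E(5)*F(8) + w(-4) = -6*5*(-4) + (⅕)*(-4)*(-31 + 5*(-4)) = -30*(-4) + (⅕)*(-4)*(-31 - 20) = 120 + (⅕)*(-4)*(-51) = 120 + 204/5 = 804/5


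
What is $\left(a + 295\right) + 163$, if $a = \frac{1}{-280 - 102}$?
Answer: $\frac{174955}{382} \approx 458.0$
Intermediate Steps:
$a = - \frac{1}{382}$ ($a = \frac{1}{-382} = - \frac{1}{382} \approx -0.0026178$)
$\left(a + 295\right) + 163 = \left(- \frac{1}{382} + 295\right) + 163 = \frac{112689}{382} + 163 = \frac{174955}{382}$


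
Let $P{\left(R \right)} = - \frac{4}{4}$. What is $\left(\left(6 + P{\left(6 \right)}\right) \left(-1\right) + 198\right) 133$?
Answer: $25669$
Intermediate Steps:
$P{\left(R \right)} = -1$ ($P{\left(R \right)} = \left(-4\right) \frac{1}{4} = -1$)
$\left(\left(6 + P{\left(6 \right)}\right) \left(-1\right) + 198\right) 133 = \left(\left(6 - 1\right) \left(-1\right) + 198\right) 133 = \left(5 \left(-1\right) + 198\right) 133 = \left(-5 + 198\right) 133 = 193 \cdot 133 = 25669$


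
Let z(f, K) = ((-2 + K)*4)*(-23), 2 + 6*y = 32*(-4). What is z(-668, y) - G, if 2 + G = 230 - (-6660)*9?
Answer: -173972/3 ≈ -57991.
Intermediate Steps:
y = -65/3 (y = -1/3 + (32*(-4))/6 = -1/3 + (1/6)*(-128) = -1/3 - 64/3 = -65/3 ≈ -21.667)
z(f, K) = 184 - 92*K (z(f, K) = (-8 + 4*K)*(-23) = 184 - 92*K)
G = 60168 (G = -2 + (230 - (-6660)*9) = -2 + (230 - 333*(-180)) = -2 + (230 + 59940) = -2 + 60170 = 60168)
z(-668, y) - G = (184 - 92*(-65/3)) - 1*60168 = (184 + 5980/3) - 60168 = 6532/3 - 60168 = -173972/3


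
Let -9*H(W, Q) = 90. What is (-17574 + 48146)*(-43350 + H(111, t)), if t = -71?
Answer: -1325601920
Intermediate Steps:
H(W, Q) = -10 (H(W, Q) = -⅑*90 = -10)
(-17574 + 48146)*(-43350 + H(111, t)) = (-17574 + 48146)*(-43350 - 10) = 30572*(-43360) = -1325601920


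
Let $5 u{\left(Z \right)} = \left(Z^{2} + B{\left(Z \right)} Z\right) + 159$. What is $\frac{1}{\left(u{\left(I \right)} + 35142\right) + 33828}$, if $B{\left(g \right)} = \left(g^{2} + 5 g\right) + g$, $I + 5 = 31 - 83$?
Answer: $\frac{5}{182559} \approx 2.7388 \cdot 10^{-5}$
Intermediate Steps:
$I = -57$ ($I = -5 + \left(31 - 83\right) = -5 - 52 = -57$)
$B{\left(g \right)} = g^{2} + 6 g$
$u{\left(Z \right)} = \frac{159}{5} + \frac{Z^{2}}{5} + \frac{Z^{2} \left(6 + Z\right)}{5}$ ($u{\left(Z \right)} = \frac{\left(Z^{2} + Z \left(6 + Z\right) Z\right) + 159}{5} = \frac{\left(Z^{2} + Z^{2} \left(6 + Z\right)\right) + 159}{5} = \frac{159 + Z^{2} + Z^{2} \left(6 + Z\right)}{5} = \frac{159}{5} + \frac{Z^{2}}{5} + \frac{Z^{2} \left(6 + Z\right)}{5}$)
$\frac{1}{\left(u{\left(I \right)} + 35142\right) + 33828} = \frac{1}{\left(\left(\frac{159}{5} + \frac{\left(-57\right)^{3}}{5} + \frac{7 \left(-57\right)^{2}}{5}\right) + 35142\right) + 33828} = \frac{1}{\left(\left(\frac{159}{5} + \frac{1}{5} \left(-185193\right) + \frac{7}{5} \cdot 3249\right) + 35142\right) + 33828} = \frac{1}{\left(\left(\frac{159}{5} - \frac{185193}{5} + \frac{22743}{5}\right) + 35142\right) + 33828} = \frac{1}{\left(- \frac{162291}{5} + 35142\right) + 33828} = \frac{1}{\frac{13419}{5} + 33828} = \frac{1}{\frac{182559}{5}} = \frac{5}{182559}$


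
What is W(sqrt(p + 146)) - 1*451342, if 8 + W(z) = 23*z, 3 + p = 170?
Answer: -451350 + 23*sqrt(313) ≈ -4.5094e+5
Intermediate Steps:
p = 167 (p = -3 + 170 = 167)
W(z) = -8 + 23*z
W(sqrt(p + 146)) - 1*451342 = (-8 + 23*sqrt(167 + 146)) - 1*451342 = (-8 + 23*sqrt(313)) - 451342 = -451350 + 23*sqrt(313)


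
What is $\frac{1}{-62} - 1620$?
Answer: $- \frac{100441}{62} \approx -1620.0$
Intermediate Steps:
$\frac{1}{-62} - 1620 = - \frac{1}{62} - 1620 = - \frac{100441}{62}$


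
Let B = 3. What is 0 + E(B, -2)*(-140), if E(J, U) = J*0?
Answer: 0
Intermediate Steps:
E(J, U) = 0
0 + E(B, -2)*(-140) = 0 + 0*(-140) = 0 + 0 = 0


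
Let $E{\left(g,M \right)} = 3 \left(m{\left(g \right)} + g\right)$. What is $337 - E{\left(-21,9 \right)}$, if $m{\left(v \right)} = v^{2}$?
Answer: $-923$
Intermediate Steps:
$E{\left(g,M \right)} = 3 g + 3 g^{2}$ ($E{\left(g,M \right)} = 3 \left(g^{2} + g\right) = 3 \left(g + g^{2}\right) = 3 g + 3 g^{2}$)
$337 - E{\left(-21,9 \right)} = 337 - 3 \left(-21\right) \left(1 - 21\right) = 337 - 3 \left(-21\right) \left(-20\right) = 337 - 1260 = -923$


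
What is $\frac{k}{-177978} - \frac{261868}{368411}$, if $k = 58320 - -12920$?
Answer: $- \frac{36426171272}{32784526479} \approx -1.1111$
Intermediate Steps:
$k = 71240$ ($k = 58320 + 12920 = 71240$)
$\frac{k}{-177978} - \frac{261868}{368411} = \frac{71240}{-177978} - \frac{261868}{368411} = 71240 \left(- \frac{1}{177978}\right) - \frac{261868}{368411} = - \frac{35620}{88989} - \frac{261868}{368411} = - \frac{36426171272}{32784526479}$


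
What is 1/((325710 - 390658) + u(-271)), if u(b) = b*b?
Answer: 1/8493 ≈ 0.00011774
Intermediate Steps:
u(b) = b²
1/((325710 - 390658) + u(-271)) = 1/((325710 - 390658) + (-271)²) = 1/(-64948 + 73441) = 1/8493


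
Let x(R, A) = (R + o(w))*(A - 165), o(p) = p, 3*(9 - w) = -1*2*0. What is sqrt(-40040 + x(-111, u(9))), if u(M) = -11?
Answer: 2*I*sqrt(5522) ≈ 148.62*I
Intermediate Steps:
w = 9 (w = 9 - (-1*2)*0/3 = 9 - (-2)*0/3 = 9 - 1/3*0 = 9 + 0 = 9)
x(R, A) = (-165 + A)*(9 + R) (x(R, A) = (R + 9)*(A - 165) = (9 + R)*(-165 + A) = (-165 + A)*(9 + R))
sqrt(-40040 + x(-111, u(9))) = sqrt(-40040 + (-1485 - 165*(-111) + 9*(-11) - 11*(-111))) = sqrt(-40040 + (-1485 + 18315 - 99 + 1221)) = sqrt(-40040 + 17952) = sqrt(-22088) = 2*I*sqrt(5522)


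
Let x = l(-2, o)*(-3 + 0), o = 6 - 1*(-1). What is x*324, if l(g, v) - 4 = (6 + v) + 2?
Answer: -18468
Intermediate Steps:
o = 7 (o = 6 + 1 = 7)
l(g, v) = 12 + v (l(g, v) = 4 + ((6 + v) + 2) = 4 + (8 + v) = 12 + v)
x = -57 (x = (12 + 7)*(-3 + 0) = 19*(-3) = -57)
x*324 = -57*324 = -18468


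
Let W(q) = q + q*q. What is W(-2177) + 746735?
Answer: 5483887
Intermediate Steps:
W(q) = q + q**2
W(-2177) + 746735 = -2177*(1 - 2177) + 746735 = -2177*(-2176) + 746735 = 4737152 + 746735 = 5483887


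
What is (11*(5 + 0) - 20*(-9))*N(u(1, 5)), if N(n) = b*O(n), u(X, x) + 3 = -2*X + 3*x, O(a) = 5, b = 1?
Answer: 1175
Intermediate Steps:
u(X, x) = -3 - 2*X + 3*x (u(X, x) = -3 + (-2*X + 3*x) = -3 - 2*X + 3*x)
N(n) = 5 (N(n) = 1*5 = 5)
(11*(5 + 0) - 20*(-9))*N(u(1, 5)) = (11*(5 + 0) - 20*(-9))*5 = (11*5 + 180)*5 = (55 + 180)*5 = 235*5 = 1175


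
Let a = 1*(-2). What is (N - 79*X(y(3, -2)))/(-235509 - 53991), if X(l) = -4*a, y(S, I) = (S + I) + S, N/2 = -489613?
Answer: 489929/144750 ≈ 3.3847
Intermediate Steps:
N = -979226 (N = 2*(-489613) = -979226)
a = -2
y(S, I) = I + 2*S (y(S, I) = (I + S) + S = I + 2*S)
X(l) = 8 (X(l) = -4*(-2) = 8)
(N - 79*X(y(3, -2)))/(-235509 - 53991) = (-979226 - 79*8)/(-235509 - 53991) = (-979226 - 632)/(-289500) = -979858*(-1/289500) = 489929/144750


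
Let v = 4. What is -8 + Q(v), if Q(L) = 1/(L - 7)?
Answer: -25/3 ≈ -8.3333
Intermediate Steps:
Q(L) = 1/(-7 + L)
-8 + Q(v) = -8 + 1/(-7 + 4) = -8 + 1/(-3) = -8 - 1/3 = -25/3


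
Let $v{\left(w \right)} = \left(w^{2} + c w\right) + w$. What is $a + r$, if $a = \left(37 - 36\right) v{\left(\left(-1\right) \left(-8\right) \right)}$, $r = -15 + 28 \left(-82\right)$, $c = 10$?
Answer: $-2159$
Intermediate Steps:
$v{\left(w \right)} = w^{2} + 11 w$ ($v{\left(w \right)} = \left(w^{2} + 10 w\right) + w = w^{2} + 11 w$)
$r = -2311$ ($r = -15 - 2296 = -2311$)
$a = 152$ ($a = \left(37 - 36\right) \left(-1\right) \left(-8\right) \left(11 - -8\right) = 1 \cdot 8 \left(11 + 8\right) = 1 \cdot 8 \cdot 19 = 1 \cdot 152 = 152$)
$a + r = 152 - 2311 = -2159$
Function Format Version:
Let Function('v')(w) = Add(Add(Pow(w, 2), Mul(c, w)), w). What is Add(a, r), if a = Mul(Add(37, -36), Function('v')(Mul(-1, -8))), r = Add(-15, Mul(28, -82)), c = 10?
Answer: -2159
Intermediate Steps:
Function('v')(w) = Add(Pow(w, 2), Mul(11, w)) (Function('v')(w) = Add(Add(Pow(w, 2), Mul(10, w)), w) = Add(Pow(w, 2), Mul(11, w)))
r = -2311 (r = Add(-15, -2296) = -2311)
a = 152 (a = Mul(Add(37, -36), Mul(Mul(-1, -8), Add(11, Mul(-1, -8)))) = Mul(1, Mul(8, Add(11, 8))) = Mul(1, Mul(8, 19)) = Mul(1, 152) = 152)
Add(a, r) = Add(152, -2311) = -2159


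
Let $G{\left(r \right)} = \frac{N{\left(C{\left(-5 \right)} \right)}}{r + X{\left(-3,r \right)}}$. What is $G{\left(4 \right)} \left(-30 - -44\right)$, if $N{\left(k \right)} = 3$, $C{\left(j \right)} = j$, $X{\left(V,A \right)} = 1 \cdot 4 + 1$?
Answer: $\frac{14}{3} \approx 4.6667$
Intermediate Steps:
$X{\left(V,A \right)} = 5$ ($X{\left(V,A \right)} = 4 + 1 = 5$)
$G{\left(r \right)} = \frac{3}{5 + r}$ ($G{\left(r \right)} = \frac{3}{r + 5} = \frac{3}{5 + r}$)
$G{\left(4 \right)} \left(-30 - -44\right) = \frac{3}{5 + 4} \left(-30 - -44\right) = \frac{3}{9} \left(-30 + 44\right) = 3 \cdot \frac{1}{9} \cdot 14 = \frac{1}{3} \cdot 14 = \frac{14}{3}$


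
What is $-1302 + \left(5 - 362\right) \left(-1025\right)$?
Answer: $364623$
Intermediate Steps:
$-1302 + \left(5 - 362\right) \left(-1025\right) = -1302 - -365925 = -1302 + 365925 = 364623$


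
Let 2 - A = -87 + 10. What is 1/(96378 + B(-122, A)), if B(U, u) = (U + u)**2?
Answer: 1/98227 ≈ 1.0181e-5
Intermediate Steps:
A = 79 (A = 2 - (-87 + 10) = 2 - 1*(-77) = 2 + 77 = 79)
1/(96378 + B(-122, A)) = 1/(96378 + (-122 + 79)**2) = 1/(96378 + (-43)**2) = 1/(96378 + 1849) = 1/98227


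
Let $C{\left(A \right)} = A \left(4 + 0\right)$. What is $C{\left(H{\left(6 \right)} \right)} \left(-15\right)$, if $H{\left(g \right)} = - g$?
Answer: $360$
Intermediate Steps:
$C{\left(A \right)} = 4 A$ ($C{\left(A \right)} = A 4 = 4 A$)
$C{\left(H{\left(6 \right)} \right)} \left(-15\right) = 4 \left(\left(-1\right) 6\right) \left(-15\right) = 4 \left(-6\right) \left(-15\right) = \left(-24\right) \left(-15\right) = 360$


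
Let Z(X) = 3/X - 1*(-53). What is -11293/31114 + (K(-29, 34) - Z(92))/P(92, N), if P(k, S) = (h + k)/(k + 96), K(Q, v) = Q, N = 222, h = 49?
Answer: -235596575/2146866 ≈ -109.74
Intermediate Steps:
Z(X) = 53 + 3/X (Z(X) = 3/X + 53 = 53 + 3/X)
P(k, S) = (49 + k)/(96 + k) (P(k, S) = (49 + k)/(k + 96) = (49 + k)/(96 + k))
-11293/31114 + (K(-29, 34) - Z(92))/P(92, N) = -11293/31114 + (-29 - (53 + 3/92))/(((49 + 92)/(96 + 92))) = -11293*1/31114 + (-29 - (53 + 3*(1/92)))/((141/188)) = -11293/31114 + (-29 - (53 + 3/92))/(((1/188)*141)) = -11293/31114 + (-29 - 1*4879/92)/(3/4) = -11293/31114 + (-29 - 4879/92)*(4/3) = -11293/31114 - 7547/92*4/3 = -11293/31114 - 7547/69 = -235596575/2146866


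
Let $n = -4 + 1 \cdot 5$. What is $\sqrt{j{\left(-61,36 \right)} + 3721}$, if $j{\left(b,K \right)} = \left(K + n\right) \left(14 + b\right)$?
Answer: $\sqrt{1982} \approx 44.52$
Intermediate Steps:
$n = 1$ ($n = -4 + 5 = 1$)
$j{\left(b,K \right)} = \left(1 + K\right) \left(14 + b\right)$ ($j{\left(b,K \right)} = \left(K + 1\right) \left(14 + b\right) = \left(1 + K\right) \left(14 + b\right)$)
$\sqrt{j{\left(-61,36 \right)} + 3721} = \sqrt{\left(14 - 61 + 14 \cdot 36 + 36 \left(-61\right)\right) + 3721} = \sqrt{\left(14 - 61 + 504 - 2196\right) + 3721} = \sqrt{-1739 + 3721} = \sqrt{1982}$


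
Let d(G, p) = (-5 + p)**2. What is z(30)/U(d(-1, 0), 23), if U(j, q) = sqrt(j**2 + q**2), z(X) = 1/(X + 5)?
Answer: sqrt(1154)/40390 ≈ 0.00084106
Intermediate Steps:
z(X) = 1/(5 + X)
z(30)/U(d(-1, 0), 23) = 1/((5 + 30)*(sqrt(((-5 + 0)**2)**2 + 23**2))) = 1/(35*(sqrt(((-5)**2)**2 + 529))) = 1/(35*(sqrt(25**2 + 529))) = 1/(35*(sqrt(625 + 529))) = 1/(35*(sqrt(1154))) = (sqrt(1154)/1154)/35 = sqrt(1154)/40390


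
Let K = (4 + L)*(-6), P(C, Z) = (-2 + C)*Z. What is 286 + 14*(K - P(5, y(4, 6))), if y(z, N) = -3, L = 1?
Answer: -8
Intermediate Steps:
P(C, Z) = Z*(-2 + C)
K = -30 (K = (4 + 1)*(-6) = 5*(-6) = -30)
286 + 14*(K - P(5, y(4, 6))) = 286 + 14*(-30 - (-3)*(-2 + 5)) = 286 + 14*(-30 - (-3)*3) = 286 + 14*(-30 - 1*(-9)) = 286 + 14*(-30 + 9) = 286 + 14*(-21) = 286 - 294 = -8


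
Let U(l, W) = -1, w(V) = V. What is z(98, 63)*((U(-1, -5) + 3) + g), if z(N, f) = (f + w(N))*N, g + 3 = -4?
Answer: -78890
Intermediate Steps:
g = -7 (g = -3 - 4 = -7)
z(N, f) = N*(N + f) (z(N, f) = (f + N)*N = (N + f)*N = N*(N + f))
z(98, 63)*((U(-1, -5) + 3) + g) = (98*(98 + 63))*((-1 + 3) - 7) = (98*161)*(2 - 7) = 15778*(-5) = -78890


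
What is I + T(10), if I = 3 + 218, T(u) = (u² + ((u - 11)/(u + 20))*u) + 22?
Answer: 1028/3 ≈ 342.67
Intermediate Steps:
T(u) = 22 + u² + u*(-11 + u)/(20 + u) (T(u) = (u² + ((-11 + u)/(20 + u))*u) + 22 = (u² + u*(-11 + u)/(20 + u)) + 22 = 22 + u² + u*(-11 + u)/(20 + u))
I = 221
I + T(10) = 221 + (440 + 10³ + 11*10 + 21*10²)/(20 + 10) = 221 + (440 + 1000 + 110 + 21*100)/30 = 221 + (440 + 1000 + 110 + 2100)/30 = 221 + (1/30)*3650 = 221 + 365/3 = 1028/3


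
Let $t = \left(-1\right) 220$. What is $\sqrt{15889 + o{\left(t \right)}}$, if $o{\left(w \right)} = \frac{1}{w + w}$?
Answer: $\frac{\sqrt{769027490}}{220} \approx 126.05$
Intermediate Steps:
$t = -220$
$o{\left(w \right)} = \frac{1}{2 w}$
$\sqrt{15889 + o{\left(t \right)}} = \sqrt{15889 + \frac{1}{2 \left(-220\right)}} = \sqrt{15889 + \frac{1}{2} \left(- \frac{1}{220}\right)} = \sqrt{15889 - \frac{1}{440}} = \sqrt{\frac{6991159}{440}} = \frac{\sqrt{769027490}}{220}$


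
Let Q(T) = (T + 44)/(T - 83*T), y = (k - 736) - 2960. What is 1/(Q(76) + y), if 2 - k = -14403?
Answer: 779/8342296 ≈ 9.3380e-5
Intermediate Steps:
k = 14405 (k = 2 - 1*(-14403) = 2 + 14403 = 14405)
y = 10709 (y = (14405 - 736) - 2960 = 13669 - 2960 = 10709)
Q(T) = -(44 + T)/(82*T) (Q(T) = (44 + T)/((-82*T)) = (44 + T)*(-1/(82*T)) = -(44 + T)/(82*T))
1/(Q(76) + y) = 1/((1/82)*(-44 - 1*76)/76 + 10709) = 1/((1/82)*(1/76)*(-44 - 76) + 10709) = 1/((1/82)*(1/76)*(-120) + 10709) = 1/(-15/779 + 10709) = 1/(8342296/779) = 779/8342296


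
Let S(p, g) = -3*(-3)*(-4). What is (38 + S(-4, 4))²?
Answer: 4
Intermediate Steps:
S(p, g) = -36 (S(p, g) = 9*(-4) = -36)
(38 + S(-4, 4))² = (38 - 36)² = 2² = 4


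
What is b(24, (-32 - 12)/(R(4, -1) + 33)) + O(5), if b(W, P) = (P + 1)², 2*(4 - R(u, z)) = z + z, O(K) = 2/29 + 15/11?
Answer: 167848/115159 ≈ 1.4575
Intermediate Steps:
O(K) = 457/319 (O(K) = 2*(1/29) + 15*(1/11) = 2/29 + 15/11 = 457/319)
R(u, z) = 4 - z (R(u, z) = 4 - (z + z)/2 = 4 - z)
b(W, P) = (1 + P)²
b(24, (-32 - 12)/(R(4, -1) + 33)) + O(5) = (1 + (-32 - 12)/((4 - 1*(-1)) + 33))² + 457/319 = (1 - 44/((4 + 1) + 33))² + 457/319 = (1 - 44/(5 + 33))² + 457/319 = (1 - 44/38)² + 457/319 = (1 - 44*1/38)² + 457/319 = (1 - 22/19)² + 457/319 = (-3/19)² + 457/319 = 9/361 + 457/319 = 167848/115159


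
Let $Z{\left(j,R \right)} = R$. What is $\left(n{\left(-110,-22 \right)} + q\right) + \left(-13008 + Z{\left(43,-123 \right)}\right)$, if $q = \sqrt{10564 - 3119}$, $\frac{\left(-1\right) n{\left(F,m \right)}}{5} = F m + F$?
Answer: $-24681 + \sqrt{7445} \approx -24595.0$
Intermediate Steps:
$n{\left(F,m \right)} = - 5 F - 5 F m$ ($n{\left(F,m \right)} = - 5 \left(F m + F\right) = - 5 \left(F + F m\right) = - 5 F - 5 F m$)
$q = \sqrt{7445} \approx 86.284$
$\left(n{\left(-110,-22 \right)} + q\right) + \left(-13008 + Z{\left(43,-123 \right)}\right) = \left(\left(-5\right) \left(-110\right) \left(1 - 22\right) + \sqrt{7445}\right) - 13131 = \left(\left(-5\right) \left(-110\right) \left(-21\right) + \sqrt{7445}\right) - 13131 = \left(-11550 + \sqrt{7445}\right) - 13131 = -24681 + \sqrt{7445}$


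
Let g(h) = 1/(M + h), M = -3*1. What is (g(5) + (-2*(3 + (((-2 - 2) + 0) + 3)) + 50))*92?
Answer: 4278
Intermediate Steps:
M = -3
g(h) = 1/(-3 + h)
(g(5) + (-2*(3 + (((-2 - 2) + 0) + 3)) + 50))*92 = (1/(-3 + 5) + (-2*(3 + (((-2 - 2) + 0) + 3)) + 50))*92 = (1/2 + (-2*(3 + ((-4 + 0) + 3)) + 50))*92 = (½ + (-2*(3 + (-4 + 3)) + 50))*92 = (½ + (-2*(3 - 1) + 50))*92 = (½ + (-2*2 + 50))*92 = (½ + (-4 + 50))*92 = (½ + 46)*92 = (93/2)*92 = 4278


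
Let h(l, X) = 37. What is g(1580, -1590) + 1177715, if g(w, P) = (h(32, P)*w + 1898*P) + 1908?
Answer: -1779737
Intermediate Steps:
g(w, P) = 1908 + 37*w + 1898*P (g(w, P) = (37*w + 1898*P) + 1908 = 1908 + 37*w + 1898*P)
g(1580, -1590) + 1177715 = (1908 + 37*1580 + 1898*(-1590)) + 1177715 = (1908 + 58460 - 3017820) + 1177715 = -2957452 + 1177715 = -1779737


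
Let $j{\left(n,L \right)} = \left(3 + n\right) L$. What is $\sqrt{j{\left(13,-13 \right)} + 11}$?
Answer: $i \sqrt{197} \approx 14.036 i$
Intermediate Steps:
$j{\left(n,L \right)} = L \left(3 + n\right)$
$\sqrt{j{\left(13,-13 \right)} + 11} = \sqrt{- 13 \left(3 + 13\right) + 11} = \sqrt{\left(-13\right) 16 + 11} = \sqrt{-208 + 11} = \sqrt{-197} = i \sqrt{197}$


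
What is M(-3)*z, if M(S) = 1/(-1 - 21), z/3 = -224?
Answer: 336/11 ≈ 30.545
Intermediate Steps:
z = -672 (z = 3*(-224) = -672)
M(S) = -1/22 (M(S) = 1/(-22) = -1/22)
M(-3)*z = -1/22*(-672) = 336/11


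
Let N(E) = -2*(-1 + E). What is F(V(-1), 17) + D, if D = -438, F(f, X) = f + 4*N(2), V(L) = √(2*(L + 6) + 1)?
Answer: -446 + √11 ≈ -442.68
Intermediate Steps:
N(E) = 2 - 2*E
V(L) = √(13 + 2*L) (V(L) = √(2*(6 + L) + 1) = √((12 + 2*L) + 1) = √(13 + 2*L))
F(f, X) = -8 + f (F(f, X) = f + 4*(2 - 2*2) = f + 4*(2 - 4) = f + 4*(-2) = f - 8 = -8 + f)
F(V(-1), 17) + D = (-8 + √(13 + 2*(-1))) - 438 = (-8 + √(13 - 2)) - 438 = (-8 + √11) - 438 = -446 + √11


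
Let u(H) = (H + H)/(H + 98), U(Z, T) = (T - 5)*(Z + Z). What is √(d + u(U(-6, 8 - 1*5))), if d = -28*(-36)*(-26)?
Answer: 2*I*√24379626/61 ≈ 161.89*I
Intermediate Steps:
U(Z, T) = 2*Z*(-5 + T) (U(Z, T) = (-5 + T)*(2*Z) = 2*Z*(-5 + T))
u(H) = 2*H/(98 + H) (u(H) = (2*H)/(98 + H) = 2*H/(98 + H))
d = -26208 (d = 1008*(-26) = -26208)
√(d + u(U(-6, 8 - 1*5))) = √(-26208 + 2*(2*(-6)*(-5 + (8 - 1*5)))/(98 + 2*(-6)*(-5 + (8 - 1*5)))) = √(-26208 + 2*(2*(-6)*(-5 + (8 - 5)))/(98 + 2*(-6)*(-5 + (8 - 5)))) = √(-26208 + 2*(2*(-6)*(-5 + 3))/(98 + 2*(-6)*(-5 + 3))) = √(-26208 + 2*(2*(-6)*(-2))/(98 + 2*(-6)*(-2))) = √(-26208 + 2*24/(98 + 24)) = √(-26208 + 2*24/122) = √(-26208 + 2*24*(1/122)) = √(-26208 + 24/61) = √(-1598664/61) = 2*I*√24379626/61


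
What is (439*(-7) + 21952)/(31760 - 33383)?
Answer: -6293/541 ≈ -11.632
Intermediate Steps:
(439*(-7) + 21952)/(31760 - 33383) = (-3073 + 21952)/(-1623) = 18879*(-1/1623) = -6293/541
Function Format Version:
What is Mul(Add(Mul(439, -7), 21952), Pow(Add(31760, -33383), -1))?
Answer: Rational(-6293, 541) ≈ -11.632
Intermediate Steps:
Mul(Add(Mul(439, -7), 21952), Pow(Add(31760, -33383), -1)) = Mul(Add(-3073, 21952), Pow(-1623, -1)) = Mul(18879, Rational(-1, 1623)) = Rational(-6293, 541)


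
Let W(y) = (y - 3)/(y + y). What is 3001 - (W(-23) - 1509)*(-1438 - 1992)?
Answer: -118931397/23 ≈ -5.1709e+6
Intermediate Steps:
W(y) = (-3 + y)/(2*y) (W(y) = (-3 + y)/((2*y)) = (-3 + y)*(1/(2*y)) = (-3 + y)/(2*y))
3001 - (W(-23) - 1509)*(-1438 - 1992) = 3001 - ((½)*(-3 - 23)/(-23) - 1509)*(-1438 - 1992) = 3001 - ((½)*(-1/23)*(-26) - 1509)*(-3430) = 3001 - (13/23 - 1509)*(-3430) = 3001 - (-34694)*(-3430)/23 = 3001 - 1*119000420/23 = 3001 - 119000420/23 = -118931397/23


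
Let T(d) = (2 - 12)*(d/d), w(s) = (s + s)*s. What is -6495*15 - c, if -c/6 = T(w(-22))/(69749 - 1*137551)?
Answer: -3302804895/33901 ≈ -97425.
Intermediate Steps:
w(s) = 2*s**2 (w(s) = (2*s)*s = 2*s**2)
T(d) = -10 (T(d) = -10*1 = -10)
c = -30/33901 (c = -(-60)/(69749 - 1*137551) = -(-60)/(69749 - 137551) = -(-60)/(-67802) = -(-60)*(-1)/67802 = -6*5/33901 = -30/33901 ≈ -0.00088493)
-6495*15 - c = -6495*15 - 1*(-30/33901) = -15*6495 + 30/33901 = -97425 + 30/33901 = -3302804895/33901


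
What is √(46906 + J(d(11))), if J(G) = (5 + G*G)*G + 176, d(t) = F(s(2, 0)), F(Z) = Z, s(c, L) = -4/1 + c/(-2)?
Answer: 2*√11733 ≈ 216.64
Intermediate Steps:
s(c, L) = -4 - c/2 (s(c, L) = -4*1 + c*(-½) = -4 - c/2)
d(t) = -5 (d(t) = -4 - ½*2 = -4 - 1 = -5)
J(G) = 176 + G*(5 + G²) (J(G) = (5 + G²)*G + 176 = G*(5 + G²) + 176 = 176 + G*(5 + G²))
√(46906 + J(d(11))) = √(46906 + (176 + (-5)³ + 5*(-5))) = √(46906 + (176 - 125 - 25)) = √(46906 + 26) = √46932 = 2*√11733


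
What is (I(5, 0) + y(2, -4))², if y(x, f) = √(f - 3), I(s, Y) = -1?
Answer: (1 - I*√7)² ≈ -6.0 - 5.2915*I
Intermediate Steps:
y(x, f) = √(-3 + f)
(I(5, 0) + y(2, -4))² = (-1 + √(-3 - 4))² = (-1 + √(-7))² = (-1 + I*√7)²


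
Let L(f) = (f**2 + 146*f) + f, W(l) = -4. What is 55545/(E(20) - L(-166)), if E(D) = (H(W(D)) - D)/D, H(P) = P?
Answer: -277725/15776 ≈ -17.604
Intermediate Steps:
E(D) = (-4 - D)/D
L(f) = f**2 + 147*f
55545/(E(20) - L(-166)) = 55545/((-4 - 1*20)/20 - (-166)*(147 - 166)) = 55545/((-4 - 20)/20 - (-166)*(-19)) = 55545/((1/20)*(-24) - 1*3154) = 55545/(-6/5 - 3154) = 55545/(-15776/5) = 55545*(-5/15776) = -277725/15776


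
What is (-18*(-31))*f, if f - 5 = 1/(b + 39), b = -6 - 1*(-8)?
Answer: 114948/41 ≈ 2803.6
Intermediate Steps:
b = 2 (b = -6 + 8 = 2)
f = 206/41 (f = 5 + 1/(2 + 39) = 5 + 1/41 = 206/41 ≈ 5.0244)
(-18*(-31))*f = -18*(-31)*(206/41) = 558*(206/41) = 114948/41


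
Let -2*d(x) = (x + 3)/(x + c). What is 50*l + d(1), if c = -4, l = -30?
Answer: -4498/3 ≈ -1499.3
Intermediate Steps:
d(x) = -(3 + x)/(2*(-4 + x)) (d(x) = -(x + 3)/(2*(x - 4)) = -(3 + x)/(2*(-4 + x)))
50*l + d(1) = 50*(-30) + (-3 - 1*1)/(2*(-4 + 1)) = -1500 + (½)*(-3 - 1)/(-3) = -1500 + (½)*(-⅓)*(-4) = -1500 + ⅔ = -4498/3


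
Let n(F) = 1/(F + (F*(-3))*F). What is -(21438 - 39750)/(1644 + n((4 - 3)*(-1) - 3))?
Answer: 952224/85487 ≈ 11.139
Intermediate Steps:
n(F) = 1/(F - 3*F²) (n(F) = 1/(F + (-3*F)*F) = 1/(F - 3*F²))
-(21438 - 39750)/(1644 + n((4 - 3)*(-1) - 3)) = -(21438 - 39750)/(1644 - 1/(((4 - 3)*(-1) - 3)*(-1 + 3*((4 - 3)*(-1) - 3)))) = -(-18312)/(1644 - 1/((1*(-1) - 3)*(-1 + 3*(1*(-1) - 3)))) = -(-18312)/(1644 - 1/((-1 - 3)*(-1 + 3*(-1 - 3)))) = -(-18312)/(1644 - 1/(-4*(-1 + 3*(-4)))) = -(-18312)/(1644 - 1*(-¼)/(-1 - 12)) = -(-18312)/(1644 - 1*(-¼)/(-13)) = -(-18312)/(1644 - 1*(-¼)*(-1/13)) = -(-18312)/(1644 - 1/52) = -(-18312)/85487/52 = -(-18312)*52/85487 = -1*(-952224/85487) = 952224/85487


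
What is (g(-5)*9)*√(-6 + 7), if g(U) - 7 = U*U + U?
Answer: 243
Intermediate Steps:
g(U) = 7 + U + U² (g(U) = 7 + (U*U + U) = 7 + (U² + U) = 7 + (U + U²) = 7 + U + U²)
(g(-5)*9)*√(-6 + 7) = ((7 - 5 + (-5)²)*9)*√(-6 + 7) = ((7 - 5 + 25)*9)*√1 = (27*9)*1 = 243*1 = 243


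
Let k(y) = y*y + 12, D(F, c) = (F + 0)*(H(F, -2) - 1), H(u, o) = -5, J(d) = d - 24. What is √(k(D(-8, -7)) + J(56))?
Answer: 2*√587 ≈ 48.456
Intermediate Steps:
J(d) = -24 + d
D(F, c) = -6*F (D(F, c) = (F + 0)*(-5 - 1) = F*(-6) = -6*F)
k(y) = 12 + y² (k(y) = y² + 12 = 12 + y²)
√(k(D(-8, -7)) + J(56)) = √((12 + (-6*(-8))²) + (-24 + 56)) = √((12 + 48²) + 32) = √((12 + 2304) + 32) = √(2316 + 32) = √2348 = 2*√587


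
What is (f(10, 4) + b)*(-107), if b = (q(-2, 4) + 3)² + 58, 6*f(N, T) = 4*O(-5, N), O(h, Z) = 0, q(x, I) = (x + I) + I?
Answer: -14873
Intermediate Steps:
q(x, I) = x + 2*I (q(x, I) = (I + x) + I = x + 2*I)
f(N, T) = 0 (f(N, T) = (4*0)/6 = (⅙)*0 = 0)
b = 139 (b = ((-2 + 2*4) + 3)² + 58 = ((-2 + 8) + 3)² + 58 = (6 + 3)² + 58 = 9² + 58 = 81 + 58 = 139)
(f(10, 4) + b)*(-107) = (0 + 139)*(-107) = 139*(-107) = -14873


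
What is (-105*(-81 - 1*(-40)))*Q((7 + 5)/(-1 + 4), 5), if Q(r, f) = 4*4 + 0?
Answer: 68880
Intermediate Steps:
Q(r, f) = 16 (Q(r, f) = 16 + 0 = 16)
(-105*(-81 - 1*(-40)))*Q((7 + 5)/(-1 + 4), 5) = -105*(-81 - 1*(-40))*16 = -105*(-81 + 40)*16 = -105*(-41)*16 = 4305*16 = 68880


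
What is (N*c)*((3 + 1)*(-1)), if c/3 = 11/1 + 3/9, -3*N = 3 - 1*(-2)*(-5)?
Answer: -952/3 ≈ -317.33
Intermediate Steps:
N = 7/3 (N = -(3 - 1*(-2)*(-5))/3 = -(3 + 2*(-5))/3 = -(3 - 10)/3 = -1/3*(-7) = 7/3 ≈ 2.3333)
c = 34 (c = 3*(11/1 + 3/9) = 3*(11*1 + 3*(1/9)) = 3*(11 + 1/3) = 3*(34/3) = 34)
(N*c)*((3 + 1)*(-1)) = ((7/3)*34)*((3 + 1)*(-1)) = 238*(4*(-1))/3 = (238/3)*(-4) = -952/3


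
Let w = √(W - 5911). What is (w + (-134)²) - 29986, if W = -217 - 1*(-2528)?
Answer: -12030 + 60*I ≈ -12030.0 + 60.0*I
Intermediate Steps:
W = 2311 (W = -217 + 2528 = 2311)
w = 60*I (w = √(2311 - 5911) = √(-3600) = 60*I ≈ 60.0*I)
(w + (-134)²) - 29986 = (60*I + (-134)²) - 29986 = (60*I + 17956) - 29986 = (17956 + 60*I) - 29986 = -12030 + 60*I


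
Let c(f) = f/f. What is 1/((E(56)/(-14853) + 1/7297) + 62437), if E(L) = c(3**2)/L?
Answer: 6069411096/378955821425423 ≈ 1.6016e-5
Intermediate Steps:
c(f) = 1
E(L) = 1/L
1/((E(56)/(-14853) + 1/7297) + 62437) = 1/((1/(56*(-14853)) + 1/7297) + 62437) = 1/(((1/56)*(-1/14853) + 1/7297) + 62437) = 1/((-1/831768 + 1/7297) + 62437) = 1/(824471/6069411096 + 62437) = 1/(378955821425423/6069411096) = 6069411096/378955821425423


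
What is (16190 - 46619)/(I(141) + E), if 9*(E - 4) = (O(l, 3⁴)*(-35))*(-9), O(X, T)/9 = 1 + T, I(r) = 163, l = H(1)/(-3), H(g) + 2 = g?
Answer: -30429/25997 ≈ -1.1705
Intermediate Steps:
H(g) = -2 + g
l = ⅓ (l = (-2 + 1)/(-3) = -1*(-⅓) = ⅓ ≈ 0.33333)
O(X, T) = 9 + 9*T (O(X, T) = 9*(1 + T) = 9 + 9*T)
E = 25834 (E = 4 + (((9 + 9*3⁴)*(-35))*(-9))/9 = 4 + (((9 + 9*81)*(-35))*(-9))/9 = 4 + (((9 + 729)*(-35))*(-9))/9 = 4 + ((738*(-35))*(-9))/9 = 4 + (-25830*(-9))/9 = 4 + (⅑)*232470 = 4 + 25830 = 25834)
(16190 - 46619)/(I(141) + E) = (16190 - 46619)/(163 + 25834) = -30429/25997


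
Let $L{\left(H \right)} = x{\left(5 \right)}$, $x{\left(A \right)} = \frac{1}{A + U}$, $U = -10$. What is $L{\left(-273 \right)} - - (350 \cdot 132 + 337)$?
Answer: $\frac{232684}{5} \approx 46537.0$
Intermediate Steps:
$x{\left(A \right)} = \frac{1}{-10 + A}$ ($x{\left(A \right)} = \frac{1}{A - 10} = \frac{1}{-10 + A}$)
$L{\left(H \right)} = - \frac{1}{5}$ ($L{\left(H \right)} = \frac{1}{-10 + 5} = \frac{1}{-5} = - \frac{1}{5}$)
$L{\left(-273 \right)} - - (350 \cdot 132 + 337) = - \frac{1}{5} - - (350 \cdot 132 + 337) = - \frac{1}{5} - - (46200 + 337) = - \frac{1}{5} - \left(-1\right) 46537 = - \frac{1}{5} - -46537 = - \frac{1}{5} + 46537 = \frac{232684}{5}$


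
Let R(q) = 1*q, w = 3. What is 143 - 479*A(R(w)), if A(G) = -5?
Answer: 2538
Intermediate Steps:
R(q) = q
143 - 479*A(R(w)) = 143 - 479*(-5) = 143 + 2395 = 2538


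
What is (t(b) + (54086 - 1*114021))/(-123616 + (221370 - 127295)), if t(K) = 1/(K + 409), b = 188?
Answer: 35781194/17635977 ≈ 2.0289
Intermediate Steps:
t(K) = 1/(409 + K)
(t(b) + (54086 - 1*114021))/(-123616 + (221370 - 127295)) = (1/(409 + 188) + (54086 - 1*114021))/(-123616 + (221370 - 127295)) = (1/597 + (54086 - 114021))/(-123616 + 94075) = (1/597 - 59935)/(-29541) = -35781194/597*(-1/29541) = 35781194/17635977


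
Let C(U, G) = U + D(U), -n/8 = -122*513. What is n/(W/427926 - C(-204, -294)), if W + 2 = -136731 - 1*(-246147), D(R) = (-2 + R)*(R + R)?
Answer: -107128706544/17939459065 ≈ -5.9717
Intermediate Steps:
D(R) = 2*R*(-2 + R) (D(R) = (-2 + R)*(2*R) = 2*R*(-2 + R))
n = 500688 (n = -(-976)*513 = -8*(-62586) = 500688)
C(U, G) = U + 2*U*(-2 + U)
W = 109414 (W = -2 + (-136731 - 1*(-246147)) = -2 + (-136731 + 246147) = -2 + 109416 = 109414)
n/(W/427926 - C(-204, -294)) = 500688/(109414/427926 - (-204)*(-3 + 2*(-204))) = 500688/(109414*(1/427926) - (-204)*(-3 - 408)) = 500688/(54707/213963 - (-204)*(-411)) = 500688/(54707/213963 - 1*83844) = 500688/(54707/213963 - 83844) = 500688/(-17939459065/213963) = 500688*(-213963/17939459065) = -107128706544/17939459065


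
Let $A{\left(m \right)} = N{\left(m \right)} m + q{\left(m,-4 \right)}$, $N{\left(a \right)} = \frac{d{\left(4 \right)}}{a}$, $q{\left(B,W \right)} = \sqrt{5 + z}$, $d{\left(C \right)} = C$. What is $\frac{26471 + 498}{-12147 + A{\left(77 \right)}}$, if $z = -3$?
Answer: $- \frac{327484567}{147452447} - \frac{26969 \sqrt{2}}{147452447} \approx -2.2212$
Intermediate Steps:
$q{\left(B,W \right)} = \sqrt{2}$ ($q{\left(B,W \right)} = \sqrt{5 - 3} = \sqrt{2}$)
$N{\left(a \right)} = \frac{4}{a}$
$A{\left(m \right)} = 4 + \sqrt{2}$ ($A{\left(m \right)} = \frac{4}{m} m + \sqrt{2} = 4 + \sqrt{2}$)
$\frac{26471 + 498}{-12147 + A{\left(77 \right)}} = \frac{26471 + 498}{-12147 + \left(4 + \sqrt{2}\right)} = \frac{26969}{-12143 + \sqrt{2}}$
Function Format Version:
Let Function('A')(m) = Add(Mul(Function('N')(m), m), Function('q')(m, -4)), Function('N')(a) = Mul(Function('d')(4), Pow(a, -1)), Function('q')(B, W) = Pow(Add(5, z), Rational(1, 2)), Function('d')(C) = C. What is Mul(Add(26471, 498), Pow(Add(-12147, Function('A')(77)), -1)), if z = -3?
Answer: Add(Rational(-327484567, 147452447), Mul(Rational(-26969, 147452447), Pow(2, Rational(1, 2)))) ≈ -2.2212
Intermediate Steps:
Function('q')(B, W) = Pow(2, Rational(1, 2)) (Function('q')(B, W) = Pow(Add(5, -3), Rational(1, 2)) = Pow(2, Rational(1, 2)))
Function('N')(a) = Mul(4, Pow(a, -1))
Function('A')(m) = Add(4, Pow(2, Rational(1, 2))) (Function('A')(m) = Add(Mul(Mul(4, Pow(m, -1)), m), Pow(2, Rational(1, 2))) = Add(4, Pow(2, Rational(1, 2))))
Mul(Add(26471, 498), Pow(Add(-12147, Function('A')(77)), -1)) = Mul(Add(26471, 498), Pow(Add(-12147, Add(4, Pow(2, Rational(1, 2)))), -1)) = Mul(26969, Pow(Add(-12143, Pow(2, Rational(1, 2))), -1))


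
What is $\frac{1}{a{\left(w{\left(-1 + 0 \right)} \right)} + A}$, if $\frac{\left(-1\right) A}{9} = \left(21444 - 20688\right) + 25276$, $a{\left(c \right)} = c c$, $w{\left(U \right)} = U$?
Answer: $- \frac{1}{234287} \approx -4.2683 \cdot 10^{-6}$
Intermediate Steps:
$a{\left(c \right)} = c^{2}$
$A = -234288$ ($A = - 9 \left(\left(21444 - 20688\right) + 25276\right) = - 9 \left(756 + 25276\right) = \left(-9\right) 26032 = -234288$)
$\frac{1}{a{\left(w{\left(-1 + 0 \right)} \right)} + A} = \frac{1}{\left(-1 + 0\right)^{2} - 234288} = \frac{1}{\left(-1\right)^{2} - 234288} = \frac{1}{1 - 234288} = \frac{1}{-234287} = - \frac{1}{234287}$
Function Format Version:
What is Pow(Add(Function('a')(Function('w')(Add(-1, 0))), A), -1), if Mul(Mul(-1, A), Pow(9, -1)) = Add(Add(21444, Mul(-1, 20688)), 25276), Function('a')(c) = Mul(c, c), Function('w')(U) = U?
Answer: Rational(-1, 234287) ≈ -4.2683e-6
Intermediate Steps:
Function('a')(c) = Pow(c, 2)
A = -234288 (A = Mul(-9, Add(Add(21444, Mul(-1, 20688)), 25276)) = Mul(-9, Add(Add(21444, -20688), 25276)) = Mul(-9, Add(756, 25276)) = Mul(-9, 26032) = -234288)
Pow(Add(Function('a')(Function('w')(Add(-1, 0))), A), -1) = Pow(Add(Pow(Add(-1, 0), 2), -234288), -1) = Pow(Add(Pow(-1, 2), -234288), -1) = Pow(Add(1, -234288), -1) = Pow(-234287, -1) = Rational(-1, 234287)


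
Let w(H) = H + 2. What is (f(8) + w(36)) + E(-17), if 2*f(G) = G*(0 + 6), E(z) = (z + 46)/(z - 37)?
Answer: 3319/54 ≈ 61.463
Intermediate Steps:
E(z) = (46 + z)/(-37 + z)
w(H) = 2 + H
f(G) = 3*G (f(G) = (G*(0 + 6))/2 = (G*6)/2 = (6*G)/2 = 3*G)
(f(8) + w(36)) + E(-17) = (3*8 + (2 + 36)) + (46 - 17)/(-37 - 17) = (24 + 38) + 29/(-54) = 62 - 1/54*29 = 62 - 29/54 = 3319/54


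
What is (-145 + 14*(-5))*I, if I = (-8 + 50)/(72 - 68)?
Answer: -4515/2 ≈ -2257.5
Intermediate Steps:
I = 21/2 (I = 42/4 = 42*(¼) = 21/2 ≈ 10.500)
(-145 + 14*(-5))*I = (-145 + 14*(-5))*(21/2) = (-145 - 70)*(21/2) = -215*21/2 = -4515/2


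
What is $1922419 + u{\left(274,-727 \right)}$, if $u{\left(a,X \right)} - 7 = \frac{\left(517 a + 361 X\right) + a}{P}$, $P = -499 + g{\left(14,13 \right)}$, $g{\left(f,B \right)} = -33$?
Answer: $\frac{1022851147}{532} \approx 1.9227 \cdot 10^{6}$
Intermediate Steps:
$P = -532$ ($P = -499 - 33 = -532$)
$u{\left(a,X \right)} = 7 - \frac{37 a}{38} - \frac{19 X}{28}$ ($u{\left(a,X \right)} = 7 + \frac{\left(517 a + 361 X\right) + a}{-532} = 7 + \left(\left(361 X + 517 a\right) + a\right) \left(- \frac{1}{532}\right) = 7 + \left(361 X + 518 a\right) \left(- \frac{1}{532}\right) = 7 - \left(\frac{19 X}{28} + \frac{37 a}{38}\right) = 7 - \frac{37 a}{38} - \frac{19 X}{28}$)
$1922419 + u{\left(274,-727 \right)} = 1922419 - - \frac{124239}{532} = 1922419 + \left(7 - \frac{5069}{19} + \frac{13813}{28}\right) = 1922419 + \frac{124239}{532} = \frac{1022851147}{532}$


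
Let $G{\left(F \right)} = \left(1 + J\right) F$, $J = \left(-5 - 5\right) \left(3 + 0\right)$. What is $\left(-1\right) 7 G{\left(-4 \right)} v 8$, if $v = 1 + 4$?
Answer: $-32480$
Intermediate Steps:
$J = -30$ ($J = \left(-10\right) 3 = -30$)
$v = 5$
$G{\left(F \right)} = - 29 F$ ($G{\left(F \right)} = \left(1 - 30\right) F = - 29 F$)
$\left(-1\right) 7 G{\left(-4 \right)} v 8 = \left(-1\right) 7 \left(-29\right) \left(-4\right) 5 \cdot 8 = - 7 \cdot 116 \cdot 5 \cdot 8 = \left(-7\right) 580 \cdot 8 = \left(-4060\right) 8 = -32480$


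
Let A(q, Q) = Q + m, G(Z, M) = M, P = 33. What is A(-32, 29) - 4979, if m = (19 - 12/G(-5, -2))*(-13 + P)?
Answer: -4450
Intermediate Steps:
m = 500 (m = (19 - 12/(-2))*(-13 + 33) = (19 - 12*(-1/2))*20 = (19 + 6)*20 = 25*20 = 500)
A(q, Q) = 500 + Q (A(q, Q) = Q + 500 = 500 + Q)
A(-32, 29) - 4979 = (500 + 29) - 4979 = 529 - 4979 = -4450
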